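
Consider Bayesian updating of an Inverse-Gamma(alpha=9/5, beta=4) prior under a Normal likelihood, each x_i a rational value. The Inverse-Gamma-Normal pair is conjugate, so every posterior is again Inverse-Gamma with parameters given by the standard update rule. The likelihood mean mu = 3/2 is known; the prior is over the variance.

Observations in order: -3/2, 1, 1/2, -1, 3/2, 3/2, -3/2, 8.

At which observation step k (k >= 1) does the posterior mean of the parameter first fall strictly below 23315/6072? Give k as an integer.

obs 1: x=-3/2 → posterior Inverse-Gamma(23/10, 17/2)
obs 2: x=1 → posterior Inverse-Gamma(14/5, 69/8)
obs 3: x=1/2 → posterior Inverse-Gamma(33/10, 73/8)
obs 4: x=-1 → posterior Inverse-Gamma(19/5, 49/4)
obs 5: x=3/2 → posterior Inverse-Gamma(43/10, 49/4)
obs 6: x=3/2 → posterior Inverse-Gamma(24/5, 49/4)
obs 7: x=-3/2 → posterior Inverse-Gamma(53/10, 67/4)
obs 8: x=8 → posterior Inverse-Gamma(29/5, 303/8)

k = 5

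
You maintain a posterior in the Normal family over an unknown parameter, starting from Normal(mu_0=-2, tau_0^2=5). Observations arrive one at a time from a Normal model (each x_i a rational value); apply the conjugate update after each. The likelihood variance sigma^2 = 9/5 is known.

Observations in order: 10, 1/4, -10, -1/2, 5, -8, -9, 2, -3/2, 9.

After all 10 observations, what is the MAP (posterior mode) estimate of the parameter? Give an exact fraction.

-347/1036

obs 1: x=10 → posterior Normal(116/17, 45/34)
obs 2: x=1/4 → posterior Normal(953/236, 45/59)
obs 3: x=-10 → posterior Normal(-47/336, 15/28)
obs 4: x=-1/2 → posterior Normal(-97/436, 45/109)
obs 5: x=5 → posterior Normal(403/536, 45/134)
obs 6: x=-8 → posterior Normal(-397/636, 15/53)
obs 7: x=-9 → posterior Normal(-1297/736, 45/184)
obs 8: x=2 → posterior Normal(-1097/836, 45/209)
obs 9: x=-3/2 → posterior Normal(-1247/936, 5/26)
obs 10: x=9 → posterior Normal(-347/1036, 45/259)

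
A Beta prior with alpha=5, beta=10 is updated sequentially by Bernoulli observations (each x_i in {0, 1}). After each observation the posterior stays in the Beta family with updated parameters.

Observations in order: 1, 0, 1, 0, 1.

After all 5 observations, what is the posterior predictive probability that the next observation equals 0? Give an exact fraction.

3/5

obs 1: x=1 → posterior Beta(6, 10)
obs 2: x=0 → posterior Beta(6, 11)
obs 3: x=1 → posterior Beta(7, 11)
obs 4: x=0 → posterior Beta(7, 12)
obs 5: x=1 → posterior Beta(8, 12)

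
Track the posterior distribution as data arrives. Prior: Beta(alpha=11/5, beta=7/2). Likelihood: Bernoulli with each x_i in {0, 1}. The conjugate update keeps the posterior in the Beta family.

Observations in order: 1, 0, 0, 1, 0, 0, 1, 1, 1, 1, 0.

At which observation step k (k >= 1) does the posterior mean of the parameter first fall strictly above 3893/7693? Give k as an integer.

obs 1: x=1 → posterior Beta(16/5, 7/2)
obs 2: x=0 → posterior Beta(16/5, 9/2)
obs 3: x=0 → posterior Beta(16/5, 11/2)
obs 4: x=1 → posterior Beta(21/5, 11/2)
obs 5: x=0 → posterior Beta(21/5, 13/2)
obs 6: x=0 → posterior Beta(21/5, 15/2)
obs 7: x=1 → posterior Beta(26/5, 15/2)
obs 8: x=1 → posterior Beta(31/5, 15/2)
obs 9: x=1 → posterior Beta(36/5, 15/2)
obs 10: x=1 → posterior Beta(41/5, 15/2)
obs 11: x=0 → posterior Beta(41/5, 17/2)

k = 10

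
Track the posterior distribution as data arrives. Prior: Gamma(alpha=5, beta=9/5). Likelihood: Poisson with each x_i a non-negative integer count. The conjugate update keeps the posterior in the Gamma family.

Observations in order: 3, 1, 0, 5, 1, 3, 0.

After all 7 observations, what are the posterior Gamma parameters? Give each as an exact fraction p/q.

obs 1: x=3 → posterior Gamma(8, 14/5)
obs 2: x=1 → posterior Gamma(9, 19/5)
obs 3: x=0 → posterior Gamma(9, 24/5)
obs 4: x=5 → posterior Gamma(14, 29/5)
obs 5: x=1 → posterior Gamma(15, 34/5)
obs 6: x=3 → posterior Gamma(18, 39/5)
obs 7: x=0 → posterior Gamma(18, 44/5)

alpha=18, beta=44/5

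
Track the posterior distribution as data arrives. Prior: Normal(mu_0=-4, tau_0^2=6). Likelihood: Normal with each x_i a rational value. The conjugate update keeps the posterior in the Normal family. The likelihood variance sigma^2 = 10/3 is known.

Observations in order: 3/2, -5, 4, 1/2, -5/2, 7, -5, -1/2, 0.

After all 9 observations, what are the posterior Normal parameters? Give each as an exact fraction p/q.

mu_0=-10/43, tau_0^2=15/43

obs 1: x=3/2 → posterior Normal(-13/28, 15/7)
obs 2: x=-5 → posterior Normal(-103/46, 30/23)
obs 3: x=4 → posterior Normal(-31/64, 15/16)
obs 4: x=1/2 → posterior Normal(-11/41, 30/41)
obs 5: x=-5/2 → posterior Normal(-67/100, 3/5)
obs 6: x=7 → posterior Normal(1/2, 30/59)
obs 7: x=-5 → posterior Normal(-31/136, 15/34)
obs 8: x=-1/2 → posterior Normal(-20/77, 30/77)
obs 9: x=0 → posterior Normal(-10/43, 15/43)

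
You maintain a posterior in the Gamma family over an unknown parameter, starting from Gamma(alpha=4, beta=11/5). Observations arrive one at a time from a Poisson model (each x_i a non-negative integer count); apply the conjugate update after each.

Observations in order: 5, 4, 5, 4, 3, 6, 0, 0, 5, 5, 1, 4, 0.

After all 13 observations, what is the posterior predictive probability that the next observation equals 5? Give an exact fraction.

obs 1: x=5 → posterior Gamma(9, 16/5)
obs 2: x=4 → posterior Gamma(13, 21/5)
obs 3: x=5 → posterior Gamma(18, 26/5)
obs 4: x=4 → posterior Gamma(22, 31/5)
obs 5: x=3 → posterior Gamma(25, 36/5)
obs 6: x=6 → posterior Gamma(31, 41/5)
obs 7: x=0 → posterior Gamma(31, 46/5)
obs 8: x=0 → posterior Gamma(31, 51/5)
obs 9: x=5 → posterior Gamma(36, 56/5)
obs 10: x=5 → posterior Gamma(41, 61/5)
obs 11: x=1 → posterior Gamma(42, 66/5)
obs 12: x=4 → posterior Gamma(46, 71/5)
obs 13: x=0 → posterior Gamma(46, 76/5)

2179500795693763647478888883505407646953239719479624547861383200467632253307253697982496768000000/21514733098945856316441287084898149773167909664924954173940571900866491763005476822545160622564081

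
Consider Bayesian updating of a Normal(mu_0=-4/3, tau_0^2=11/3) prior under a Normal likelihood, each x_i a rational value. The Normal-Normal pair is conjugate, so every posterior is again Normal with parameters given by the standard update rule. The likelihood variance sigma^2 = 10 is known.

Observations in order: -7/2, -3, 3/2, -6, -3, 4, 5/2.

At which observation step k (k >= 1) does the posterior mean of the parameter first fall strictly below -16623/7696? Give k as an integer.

k = 4

obs 1: x=-7/2 → posterior Normal(-157/82, 110/41)
obs 2: x=-3 → posterior Normal(-223/104, 55/26)
obs 3: x=3/2 → posterior Normal(-95/63, 110/63)
obs 4: x=-6 → posterior Normal(-161/74, 55/37)
obs 5: x=-3 → posterior Normal(-194/85, 22/17)
obs 6: x=4 → posterior Normal(-25/16, 55/48)
obs 7: x=5/2 → posterior Normal(-245/214, 110/107)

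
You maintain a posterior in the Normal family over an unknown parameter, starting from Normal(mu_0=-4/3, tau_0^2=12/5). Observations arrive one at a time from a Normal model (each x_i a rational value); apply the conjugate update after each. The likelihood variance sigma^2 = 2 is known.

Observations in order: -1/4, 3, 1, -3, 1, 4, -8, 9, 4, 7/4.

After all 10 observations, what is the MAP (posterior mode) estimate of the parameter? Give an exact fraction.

obs 1: x=-1/4 → posterior Normal(-49/66, 12/11)
obs 2: x=3 → posterior Normal(59/102, 12/17)
obs 3: x=1 → posterior Normal(95/138, 12/23)
obs 4: x=-3 → posterior Normal(-13/174, 12/29)
obs 5: x=1 → posterior Normal(23/210, 12/35)
obs 6: x=4 → posterior Normal(167/246, 12/41)
obs 7: x=-8 → posterior Normal(-121/282, 12/47)
obs 8: x=9 → posterior Normal(203/318, 12/53)
obs 9: x=4 → posterior Normal(347/354, 12/59)
obs 10: x=7/4 → posterior Normal(41/39, 12/65)

41/39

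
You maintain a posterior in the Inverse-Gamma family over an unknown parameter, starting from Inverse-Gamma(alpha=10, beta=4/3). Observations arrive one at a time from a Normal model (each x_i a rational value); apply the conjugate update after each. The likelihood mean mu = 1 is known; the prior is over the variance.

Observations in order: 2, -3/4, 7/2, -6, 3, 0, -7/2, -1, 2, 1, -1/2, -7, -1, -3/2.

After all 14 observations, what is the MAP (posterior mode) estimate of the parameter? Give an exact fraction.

8099/1728

obs 1: x=2 → posterior Inverse-Gamma(21/2, 11/6)
obs 2: x=-3/4 → posterior Inverse-Gamma(11, 323/96)
obs 3: x=7/2 → posterior Inverse-Gamma(23/2, 623/96)
obs 4: x=-6 → posterior Inverse-Gamma(12, 2975/96)
obs 5: x=3 → posterior Inverse-Gamma(25/2, 3167/96)
obs 6: x=0 → posterior Inverse-Gamma(13, 3215/96)
obs 7: x=-7/2 → posterior Inverse-Gamma(27/2, 4187/96)
obs 8: x=-1 → posterior Inverse-Gamma(14, 4379/96)
obs 9: x=2 → posterior Inverse-Gamma(29/2, 4427/96)
obs 10: x=1 → posterior Inverse-Gamma(15, 4427/96)
obs 11: x=-1/2 → posterior Inverse-Gamma(31/2, 4535/96)
obs 12: x=-7 → posterior Inverse-Gamma(16, 7607/96)
obs 13: x=-1 → posterior Inverse-Gamma(33/2, 7799/96)
obs 14: x=-3/2 → posterior Inverse-Gamma(17, 8099/96)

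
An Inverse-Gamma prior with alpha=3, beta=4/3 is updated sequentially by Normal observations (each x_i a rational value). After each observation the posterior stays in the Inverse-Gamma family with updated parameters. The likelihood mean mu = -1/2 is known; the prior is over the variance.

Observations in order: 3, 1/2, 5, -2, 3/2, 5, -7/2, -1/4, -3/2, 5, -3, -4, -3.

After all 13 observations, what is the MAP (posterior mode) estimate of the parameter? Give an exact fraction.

obs 1: x=3 → posterior Inverse-Gamma(7/2, 179/24)
obs 2: x=1/2 → posterior Inverse-Gamma(4, 191/24)
obs 3: x=5 → posterior Inverse-Gamma(9/2, 277/12)
obs 4: x=-2 → posterior Inverse-Gamma(5, 581/24)
obs 5: x=3/2 → posterior Inverse-Gamma(11/2, 629/24)
obs 6: x=5 → posterior Inverse-Gamma(6, 124/3)
obs 7: x=-7/2 → posterior Inverse-Gamma(13/2, 275/6)
obs 8: x=-1/4 → posterior Inverse-Gamma(7, 4403/96)
obs 9: x=-3/2 → posterior Inverse-Gamma(15/2, 4451/96)
obs 10: x=5 → posterior Inverse-Gamma(8, 5903/96)
obs 11: x=-3 → posterior Inverse-Gamma(17/2, 6203/96)
obs 12: x=-4 → posterior Inverse-Gamma(9, 6791/96)
obs 13: x=-3 → posterior Inverse-Gamma(19/2, 7091/96)

1013/144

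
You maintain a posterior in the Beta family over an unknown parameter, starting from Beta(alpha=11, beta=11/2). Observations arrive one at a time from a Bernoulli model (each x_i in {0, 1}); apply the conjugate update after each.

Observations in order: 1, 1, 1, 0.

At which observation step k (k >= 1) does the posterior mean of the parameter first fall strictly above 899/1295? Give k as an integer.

obs 1: x=1 → posterior Beta(12, 11/2)
obs 2: x=1 → posterior Beta(13, 11/2)
obs 3: x=1 → posterior Beta(14, 11/2)
obs 4: x=0 → posterior Beta(14, 13/2)

k = 2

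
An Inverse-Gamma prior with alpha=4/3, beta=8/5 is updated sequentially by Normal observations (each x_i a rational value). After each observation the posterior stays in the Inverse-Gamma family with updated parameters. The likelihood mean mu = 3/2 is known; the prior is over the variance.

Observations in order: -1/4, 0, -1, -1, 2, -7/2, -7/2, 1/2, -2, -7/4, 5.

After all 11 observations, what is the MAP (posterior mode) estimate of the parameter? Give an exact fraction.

obs 1: x=-1/4 → posterior Inverse-Gamma(11/6, 501/160)
obs 2: x=0 → posterior Inverse-Gamma(7/3, 681/160)
obs 3: x=-1 → posterior Inverse-Gamma(17/6, 1181/160)
obs 4: x=-1 → posterior Inverse-Gamma(10/3, 1681/160)
obs 5: x=2 → posterior Inverse-Gamma(23/6, 1701/160)
obs 6: x=-7/2 → posterior Inverse-Gamma(13/3, 3701/160)
obs 7: x=-7/2 → posterior Inverse-Gamma(29/6, 5701/160)
obs 8: x=1/2 → posterior Inverse-Gamma(16/3, 5781/160)
obs 9: x=-2 → posterior Inverse-Gamma(35/6, 6761/160)
obs 10: x=-7/4 → posterior Inverse-Gamma(19/3, 3803/80)
obs 11: x=5 → posterior Inverse-Gamma(41/6, 4293/80)

12879/1880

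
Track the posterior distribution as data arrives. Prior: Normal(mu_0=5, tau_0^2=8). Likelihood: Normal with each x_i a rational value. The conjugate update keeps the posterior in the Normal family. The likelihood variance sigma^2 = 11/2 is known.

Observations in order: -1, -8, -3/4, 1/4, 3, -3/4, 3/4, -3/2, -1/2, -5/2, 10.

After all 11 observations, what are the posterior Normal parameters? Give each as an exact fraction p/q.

obs 1: x=-1 → posterior Normal(13/9, 88/27)
obs 2: x=-8 → posterior Normal(-89/43, 88/43)
obs 3: x=-3/4 → posterior Normal(-101/59, 88/59)
obs 4: x=1/4 → posterior Normal(-97/75, 88/75)
obs 5: x=3 → posterior Normal(-7/13, 88/91)
obs 6: x=-3/4 → posterior Normal(-61/107, 88/107)
obs 7: x=3/4 → posterior Normal(-49/123, 88/123)
obs 8: x=-3/2 → posterior Normal(-73/139, 88/139)
obs 9: x=-1/2 → posterior Normal(-81/155, 88/155)
obs 10: x=-5/2 → posterior Normal(-121/171, 88/171)
obs 11: x=10 → posterior Normal(39/187, 8/17)

mu_0=39/187, tau_0^2=8/17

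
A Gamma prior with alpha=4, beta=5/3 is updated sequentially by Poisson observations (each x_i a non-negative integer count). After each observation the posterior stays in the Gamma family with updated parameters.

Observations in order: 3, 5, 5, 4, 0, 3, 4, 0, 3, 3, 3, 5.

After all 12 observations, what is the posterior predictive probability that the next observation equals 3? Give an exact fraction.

443457742670234066955295620883673715918290226035173242866096242118856687/2050773823560610053645205609172376035486179836520607547294916966189367296

obs 1: x=3 → posterior Gamma(7, 8/3)
obs 2: x=5 → posterior Gamma(12, 11/3)
obs 3: x=5 → posterior Gamma(17, 14/3)
obs 4: x=4 → posterior Gamma(21, 17/3)
obs 5: x=0 → posterior Gamma(21, 20/3)
obs 6: x=3 → posterior Gamma(24, 23/3)
obs 7: x=4 → posterior Gamma(28, 26/3)
obs 8: x=0 → posterior Gamma(28, 29/3)
obs 9: x=3 → posterior Gamma(31, 32/3)
obs 10: x=3 → posterior Gamma(34, 35/3)
obs 11: x=3 → posterior Gamma(37, 38/3)
obs 12: x=5 → posterior Gamma(42, 41/3)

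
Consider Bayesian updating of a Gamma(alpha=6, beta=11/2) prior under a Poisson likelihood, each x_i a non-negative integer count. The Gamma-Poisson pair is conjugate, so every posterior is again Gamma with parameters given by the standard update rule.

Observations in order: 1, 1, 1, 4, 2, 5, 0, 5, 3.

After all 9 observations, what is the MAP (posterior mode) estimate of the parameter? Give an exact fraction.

54/29

obs 1: x=1 → posterior Gamma(7, 13/2)
obs 2: x=1 → posterior Gamma(8, 15/2)
obs 3: x=1 → posterior Gamma(9, 17/2)
obs 4: x=4 → posterior Gamma(13, 19/2)
obs 5: x=2 → posterior Gamma(15, 21/2)
obs 6: x=5 → posterior Gamma(20, 23/2)
obs 7: x=0 → posterior Gamma(20, 25/2)
obs 8: x=5 → posterior Gamma(25, 27/2)
obs 9: x=3 → posterior Gamma(28, 29/2)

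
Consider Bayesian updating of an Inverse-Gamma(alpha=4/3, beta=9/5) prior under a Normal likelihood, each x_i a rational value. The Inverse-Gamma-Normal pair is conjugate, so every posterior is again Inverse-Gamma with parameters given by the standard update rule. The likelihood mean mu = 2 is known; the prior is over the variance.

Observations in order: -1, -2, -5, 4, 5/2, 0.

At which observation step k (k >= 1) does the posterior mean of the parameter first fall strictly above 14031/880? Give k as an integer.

k = 3

obs 1: x=-1 → posterior Inverse-Gamma(11/6, 63/10)
obs 2: x=-2 → posterior Inverse-Gamma(7/3, 143/10)
obs 3: x=-5 → posterior Inverse-Gamma(17/6, 194/5)
obs 4: x=4 → posterior Inverse-Gamma(10/3, 204/5)
obs 5: x=5/2 → posterior Inverse-Gamma(23/6, 1637/40)
obs 6: x=0 → posterior Inverse-Gamma(13/3, 1717/40)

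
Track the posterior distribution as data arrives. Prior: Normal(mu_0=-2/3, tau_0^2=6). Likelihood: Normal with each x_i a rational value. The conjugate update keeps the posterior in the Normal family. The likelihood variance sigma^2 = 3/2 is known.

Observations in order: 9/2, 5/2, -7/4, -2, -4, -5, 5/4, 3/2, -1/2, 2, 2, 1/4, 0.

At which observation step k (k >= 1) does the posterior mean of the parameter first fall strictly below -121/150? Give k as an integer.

k = 6

obs 1: x=9/2 → posterior Normal(52/15, 6/5)
obs 2: x=5/2 → posterior Normal(82/27, 2/3)
obs 3: x=-7/4 → posterior Normal(61/39, 6/13)
obs 4: x=-2 → posterior Normal(37/51, 6/17)
obs 5: x=-4 → posterior Normal(-11/63, 2/7)
obs 6: x=-5 → posterior Normal(-71/75, 6/25)
obs 7: x=5/4 → posterior Normal(-56/87, 6/29)
obs 8: x=3/2 → posterior Normal(-38/99, 2/11)
obs 9: x=-1/2 → posterior Normal(-44/111, 6/37)
obs 10: x=2 → posterior Normal(-20/123, 6/41)
obs 11: x=2 → posterior Normal(4/135, 2/15)
obs 12: x=1/4 → posterior Normal(1/21, 6/49)
obs 13: x=0 → posterior Normal(7/159, 6/53)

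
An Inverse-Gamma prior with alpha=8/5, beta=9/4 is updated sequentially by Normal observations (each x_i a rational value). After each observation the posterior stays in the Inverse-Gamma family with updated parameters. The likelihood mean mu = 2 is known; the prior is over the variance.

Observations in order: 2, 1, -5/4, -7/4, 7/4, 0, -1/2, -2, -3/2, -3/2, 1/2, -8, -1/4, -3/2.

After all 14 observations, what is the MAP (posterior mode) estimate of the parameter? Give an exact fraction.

2005/192

obs 1: x=2 → posterior Inverse-Gamma(21/10, 9/4)
obs 2: x=1 → posterior Inverse-Gamma(13/5, 11/4)
obs 3: x=-5/4 → posterior Inverse-Gamma(31/10, 257/32)
obs 4: x=-7/4 → posterior Inverse-Gamma(18/5, 241/16)
obs 5: x=7/4 → posterior Inverse-Gamma(41/10, 483/32)
obs 6: x=0 → posterior Inverse-Gamma(23/5, 547/32)
obs 7: x=-1/2 → posterior Inverse-Gamma(51/10, 647/32)
obs 8: x=-2 → posterior Inverse-Gamma(28/5, 903/32)
obs 9: x=-3/2 → posterior Inverse-Gamma(61/10, 1099/32)
obs 10: x=-3/2 → posterior Inverse-Gamma(33/5, 1295/32)
obs 11: x=1/2 → posterior Inverse-Gamma(71/10, 1331/32)
obs 12: x=-8 → posterior Inverse-Gamma(38/5, 2931/32)
obs 13: x=-1/4 → posterior Inverse-Gamma(81/10, 753/8)
obs 14: x=-3/2 → posterior Inverse-Gamma(43/5, 401/4)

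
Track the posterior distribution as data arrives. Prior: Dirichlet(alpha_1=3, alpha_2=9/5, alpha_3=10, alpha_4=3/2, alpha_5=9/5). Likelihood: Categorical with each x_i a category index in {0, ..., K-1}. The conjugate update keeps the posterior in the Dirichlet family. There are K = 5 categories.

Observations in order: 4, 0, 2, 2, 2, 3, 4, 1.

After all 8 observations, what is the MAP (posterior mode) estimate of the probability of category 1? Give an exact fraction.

obs 1: x=4 → posterior Dirichlet(3, 9/5, 10, 3/2, 14/5)
obs 2: x=0 → posterior Dirichlet(4, 9/5, 10, 3/2, 14/5)
obs 3: x=2 → posterior Dirichlet(4, 9/5, 11, 3/2, 14/5)
obs 4: x=2 → posterior Dirichlet(4, 9/5, 12, 3/2, 14/5)
obs 5: x=2 → posterior Dirichlet(4, 9/5, 13, 3/2, 14/5)
obs 6: x=3 → posterior Dirichlet(4, 9/5, 13, 5/2, 14/5)
obs 7: x=4 → posterior Dirichlet(4, 9/5, 13, 5/2, 19/5)
obs 8: x=1 → posterior Dirichlet(4, 14/5, 13, 5/2, 19/5)

18/211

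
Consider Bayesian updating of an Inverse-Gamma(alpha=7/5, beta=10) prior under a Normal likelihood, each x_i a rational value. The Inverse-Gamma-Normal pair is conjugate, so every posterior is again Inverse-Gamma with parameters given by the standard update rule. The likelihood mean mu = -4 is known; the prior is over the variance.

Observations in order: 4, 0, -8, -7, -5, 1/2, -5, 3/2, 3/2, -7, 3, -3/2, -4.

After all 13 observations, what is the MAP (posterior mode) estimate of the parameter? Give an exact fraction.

obs 1: x=4 → posterior Inverse-Gamma(19/10, 42)
obs 2: x=0 → posterior Inverse-Gamma(12/5, 50)
obs 3: x=-8 → posterior Inverse-Gamma(29/10, 58)
obs 4: x=-7 → posterior Inverse-Gamma(17/5, 125/2)
obs 5: x=-5 → posterior Inverse-Gamma(39/10, 63)
obs 6: x=1/2 → posterior Inverse-Gamma(22/5, 585/8)
obs 7: x=-5 → posterior Inverse-Gamma(49/10, 589/8)
obs 8: x=3/2 → posterior Inverse-Gamma(27/5, 355/4)
obs 9: x=3/2 → posterior Inverse-Gamma(59/10, 831/8)
obs 10: x=-7 → posterior Inverse-Gamma(32/5, 867/8)
obs 11: x=3 → posterior Inverse-Gamma(69/10, 1063/8)
obs 12: x=-3/2 → posterior Inverse-Gamma(37/5, 136)
obs 13: x=-4 → posterior Inverse-Gamma(79/10, 136)

1360/89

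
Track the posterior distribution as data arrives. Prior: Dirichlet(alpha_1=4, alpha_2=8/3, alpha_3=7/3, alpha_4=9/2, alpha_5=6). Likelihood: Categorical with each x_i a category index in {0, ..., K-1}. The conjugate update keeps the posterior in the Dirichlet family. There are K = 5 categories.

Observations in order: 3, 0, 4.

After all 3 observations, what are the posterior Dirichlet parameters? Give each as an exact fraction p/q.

obs 1: x=3 → posterior Dirichlet(4, 8/3, 7/3, 11/2, 6)
obs 2: x=0 → posterior Dirichlet(5, 8/3, 7/3, 11/2, 6)
obs 3: x=4 → posterior Dirichlet(5, 8/3, 7/3, 11/2, 7)

alpha_1=5, alpha_2=8/3, alpha_3=7/3, alpha_4=11/2, alpha_5=7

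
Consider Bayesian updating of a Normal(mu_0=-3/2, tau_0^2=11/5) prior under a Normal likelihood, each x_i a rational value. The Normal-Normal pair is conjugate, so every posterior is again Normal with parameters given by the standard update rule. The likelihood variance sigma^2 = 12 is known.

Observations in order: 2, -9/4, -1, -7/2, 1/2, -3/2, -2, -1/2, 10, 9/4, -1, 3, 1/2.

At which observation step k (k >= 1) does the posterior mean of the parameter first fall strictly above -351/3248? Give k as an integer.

k = 13

obs 1: x=2 → posterior Normal(-68/71, 132/71)
obs 2: x=-9/4 → posterior Normal(-371/328, 66/41)
obs 3: x=-1 → posterior Normal(-415/372, 44/31)
obs 4: x=-7/2 → posterior Normal(-569/416, 33/26)
obs 5: x=1/2 → posterior Normal(-547/460, 132/115)
obs 6: x=-3/2 → posterior Normal(-613/504, 22/21)
obs 7: x=-2 → posterior Normal(-701/548, 132/137)
obs 8: x=-1/2 → posterior Normal(-723/592, 33/37)
obs 9: x=10 → posterior Normal(-283/636, 44/53)
obs 10: x=9/4 → posterior Normal(-23/85, 66/85)
obs 11: x=-1 → posterior Normal(-57/181, 132/181)
obs 12: x=3 → posterior Normal(-1/8, 11/16)
obs 13: x=1/2 → posterior Normal(-37/406, 132/203)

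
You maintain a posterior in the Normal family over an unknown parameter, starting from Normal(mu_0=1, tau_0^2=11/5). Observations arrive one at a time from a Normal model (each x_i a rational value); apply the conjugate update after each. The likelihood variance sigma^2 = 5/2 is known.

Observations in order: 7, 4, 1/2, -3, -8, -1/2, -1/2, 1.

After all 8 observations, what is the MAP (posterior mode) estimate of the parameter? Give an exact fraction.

12/67

obs 1: x=7 → posterior Normal(179/47, 55/47)
obs 2: x=4 → posterior Normal(89/23, 55/69)
obs 3: x=1/2 → posterior Normal(278/91, 55/91)
obs 4: x=-3 → posterior Normal(212/113, 55/113)
obs 5: x=-8 → posterior Normal(4/15, 11/27)
obs 6: x=-1/2 → posterior Normal(25/157, 55/157)
obs 7: x=-1/2 → posterior Normal(14/179, 55/179)
obs 8: x=1 → posterior Normal(12/67, 55/201)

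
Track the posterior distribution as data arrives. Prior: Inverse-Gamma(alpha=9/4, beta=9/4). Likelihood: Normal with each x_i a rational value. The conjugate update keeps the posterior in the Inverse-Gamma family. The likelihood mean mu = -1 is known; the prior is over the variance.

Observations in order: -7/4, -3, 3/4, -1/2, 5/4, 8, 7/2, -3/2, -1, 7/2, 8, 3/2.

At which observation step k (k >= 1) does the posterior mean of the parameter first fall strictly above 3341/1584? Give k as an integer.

k = 3

obs 1: x=-7/4 → posterior Inverse-Gamma(11/4, 81/32)
obs 2: x=-3 → posterior Inverse-Gamma(13/4, 145/32)
obs 3: x=3/4 → posterior Inverse-Gamma(15/4, 97/16)
obs 4: x=-1/2 → posterior Inverse-Gamma(17/4, 99/16)
obs 5: x=5/4 → posterior Inverse-Gamma(19/4, 279/32)
obs 6: x=8 → posterior Inverse-Gamma(21/4, 1575/32)
obs 7: x=7/2 → posterior Inverse-Gamma(23/4, 1899/32)
obs 8: x=-3/2 → posterior Inverse-Gamma(25/4, 1903/32)
obs 9: x=-1 → posterior Inverse-Gamma(27/4, 1903/32)
obs 10: x=7/2 → posterior Inverse-Gamma(29/4, 2227/32)
obs 11: x=8 → posterior Inverse-Gamma(31/4, 3523/32)
obs 12: x=3/2 → posterior Inverse-Gamma(33/4, 3623/32)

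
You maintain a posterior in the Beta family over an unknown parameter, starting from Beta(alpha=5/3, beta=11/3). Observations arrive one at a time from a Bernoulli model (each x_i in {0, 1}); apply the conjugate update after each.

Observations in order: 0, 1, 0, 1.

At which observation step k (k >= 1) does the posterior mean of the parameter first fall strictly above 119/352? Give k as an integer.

obs 1: x=0 → posterior Beta(5/3, 14/3)
obs 2: x=1 → posterior Beta(8/3, 14/3)
obs 3: x=0 → posterior Beta(8/3, 17/3)
obs 4: x=1 → posterior Beta(11/3, 17/3)

k = 2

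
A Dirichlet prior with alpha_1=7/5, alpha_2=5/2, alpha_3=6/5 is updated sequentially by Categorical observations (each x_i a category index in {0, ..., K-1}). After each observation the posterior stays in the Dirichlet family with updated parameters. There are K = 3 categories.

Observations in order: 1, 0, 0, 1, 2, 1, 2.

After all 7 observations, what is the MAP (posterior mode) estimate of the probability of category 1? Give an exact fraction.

45/91

obs 1: x=1 → posterior Dirichlet(7/5, 7/2, 6/5)
obs 2: x=0 → posterior Dirichlet(12/5, 7/2, 6/5)
obs 3: x=0 → posterior Dirichlet(17/5, 7/2, 6/5)
obs 4: x=1 → posterior Dirichlet(17/5, 9/2, 6/5)
obs 5: x=2 → posterior Dirichlet(17/5, 9/2, 11/5)
obs 6: x=1 → posterior Dirichlet(17/5, 11/2, 11/5)
obs 7: x=2 → posterior Dirichlet(17/5, 11/2, 16/5)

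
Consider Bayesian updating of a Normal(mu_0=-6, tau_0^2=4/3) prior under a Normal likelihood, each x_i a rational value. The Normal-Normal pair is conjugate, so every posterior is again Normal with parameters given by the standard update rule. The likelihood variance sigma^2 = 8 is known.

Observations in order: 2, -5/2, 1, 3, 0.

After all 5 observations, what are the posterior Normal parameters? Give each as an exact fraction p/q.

obs 1: x=2 → posterior Normal(-34/7, 8/7)
obs 2: x=-5/2 → posterior Normal(-73/16, 1)
obs 3: x=1 → posterior Normal(-71/18, 8/9)
obs 4: x=3 → posterior Normal(-13/4, 4/5)
obs 5: x=0 → posterior Normal(-65/22, 8/11)

mu_0=-65/22, tau_0^2=8/11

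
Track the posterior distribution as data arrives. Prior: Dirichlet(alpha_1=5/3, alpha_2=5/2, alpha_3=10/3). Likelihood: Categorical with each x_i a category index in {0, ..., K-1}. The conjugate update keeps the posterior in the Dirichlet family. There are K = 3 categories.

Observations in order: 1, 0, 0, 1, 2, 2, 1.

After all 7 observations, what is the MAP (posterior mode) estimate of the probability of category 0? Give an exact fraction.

obs 1: x=1 → posterior Dirichlet(5/3, 7/2, 10/3)
obs 2: x=0 → posterior Dirichlet(8/3, 7/2, 10/3)
obs 3: x=0 → posterior Dirichlet(11/3, 7/2, 10/3)
obs 4: x=1 → posterior Dirichlet(11/3, 9/2, 10/3)
obs 5: x=2 → posterior Dirichlet(11/3, 9/2, 13/3)
obs 6: x=2 → posterior Dirichlet(11/3, 9/2, 16/3)
obs 7: x=1 → posterior Dirichlet(11/3, 11/2, 16/3)

16/69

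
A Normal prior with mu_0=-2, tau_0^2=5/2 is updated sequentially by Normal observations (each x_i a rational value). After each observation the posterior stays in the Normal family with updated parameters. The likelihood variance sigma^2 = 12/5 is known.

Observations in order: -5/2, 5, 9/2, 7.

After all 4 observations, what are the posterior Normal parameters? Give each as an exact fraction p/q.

mu_0=151/62, tau_0^2=15/31

obs 1: x=-5/2 → posterior Normal(-221/98, 60/49)
obs 2: x=5 → posterior Normal(29/148, 30/37)
obs 3: x=9/2 → posterior Normal(127/99, 20/33)
obs 4: x=7 → posterior Normal(151/62, 15/31)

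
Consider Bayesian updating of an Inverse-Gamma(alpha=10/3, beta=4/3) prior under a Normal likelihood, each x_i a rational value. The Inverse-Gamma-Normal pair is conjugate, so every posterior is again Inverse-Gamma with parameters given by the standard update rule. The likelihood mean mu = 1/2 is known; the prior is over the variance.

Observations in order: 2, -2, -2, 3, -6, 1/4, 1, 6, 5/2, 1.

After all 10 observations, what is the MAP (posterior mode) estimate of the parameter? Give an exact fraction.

obs 1: x=2 → posterior Inverse-Gamma(23/6, 59/24)
obs 2: x=-2 → posterior Inverse-Gamma(13/3, 67/12)
obs 3: x=-2 → posterior Inverse-Gamma(29/6, 209/24)
obs 4: x=3 → posterior Inverse-Gamma(16/3, 71/6)
obs 5: x=-6 → posterior Inverse-Gamma(35/6, 791/24)
obs 6: x=1/4 → posterior Inverse-Gamma(19/3, 3167/96)
obs 7: x=1 → posterior Inverse-Gamma(41/6, 3179/96)
obs 8: x=6 → posterior Inverse-Gamma(22/3, 4631/96)
obs 9: x=5/2 → posterior Inverse-Gamma(47/6, 4823/96)
obs 10: x=1 → posterior Inverse-Gamma(25/3, 4835/96)

4835/896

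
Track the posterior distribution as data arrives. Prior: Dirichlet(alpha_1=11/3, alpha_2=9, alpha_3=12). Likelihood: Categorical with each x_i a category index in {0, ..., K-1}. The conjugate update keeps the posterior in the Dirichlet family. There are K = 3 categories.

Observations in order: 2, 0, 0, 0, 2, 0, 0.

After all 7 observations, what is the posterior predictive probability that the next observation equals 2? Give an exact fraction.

obs 1: x=2 → posterior Dirichlet(11/3, 9, 13)
obs 2: x=0 → posterior Dirichlet(14/3, 9, 13)
obs 3: x=0 → posterior Dirichlet(17/3, 9, 13)
obs 4: x=0 → posterior Dirichlet(20/3, 9, 13)
obs 5: x=2 → posterior Dirichlet(20/3, 9, 14)
obs 6: x=0 → posterior Dirichlet(23/3, 9, 14)
obs 7: x=0 → posterior Dirichlet(26/3, 9, 14)

42/95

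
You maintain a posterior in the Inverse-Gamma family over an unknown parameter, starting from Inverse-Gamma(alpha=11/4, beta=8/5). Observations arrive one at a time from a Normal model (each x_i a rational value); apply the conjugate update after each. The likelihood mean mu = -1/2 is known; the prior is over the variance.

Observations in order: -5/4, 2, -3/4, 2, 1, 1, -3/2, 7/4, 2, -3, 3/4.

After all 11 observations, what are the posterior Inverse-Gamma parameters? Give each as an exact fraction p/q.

alpha=33/4, beta=819/40

obs 1: x=-5/4 → posterior Inverse-Gamma(13/4, 301/160)
obs 2: x=2 → posterior Inverse-Gamma(15/4, 801/160)
obs 3: x=-3/4 → posterior Inverse-Gamma(17/4, 403/80)
obs 4: x=2 → posterior Inverse-Gamma(19/4, 653/80)
obs 5: x=1 → posterior Inverse-Gamma(21/4, 743/80)
obs 6: x=1 → posterior Inverse-Gamma(23/4, 833/80)
obs 7: x=-3/2 → posterior Inverse-Gamma(25/4, 873/80)
obs 8: x=7/4 → posterior Inverse-Gamma(27/4, 2151/160)
obs 9: x=2 → posterior Inverse-Gamma(29/4, 2651/160)
obs 10: x=-3 → posterior Inverse-Gamma(31/4, 3151/160)
obs 11: x=3/4 → posterior Inverse-Gamma(33/4, 819/40)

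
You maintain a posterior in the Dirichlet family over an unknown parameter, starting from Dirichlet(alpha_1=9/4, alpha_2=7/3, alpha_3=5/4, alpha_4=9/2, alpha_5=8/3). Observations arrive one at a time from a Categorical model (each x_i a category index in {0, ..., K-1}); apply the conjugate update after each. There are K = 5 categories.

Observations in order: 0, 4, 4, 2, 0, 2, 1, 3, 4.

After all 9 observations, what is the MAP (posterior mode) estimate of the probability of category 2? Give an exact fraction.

9/68

obs 1: x=0 → posterior Dirichlet(13/4, 7/3, 5/4, 9/2, 8/3)
obs 2: x=4 → posterior Dirichlet(13/4, 7/3, 5/4, 9/2, 11/3)
obs 3: x=4 → posterior Dirichlet(13/4, 7/3, 5/4, 9/2, 14/3)
obs 4: x=2 → posterior Dirichlet(13/4, 7/3, 9/4, 9/2, 14/3)
obs 5: x=0 → posterior Dirichlet(17/4, 7/3, 9/4, 9/2, 14/3)
obs 6: x=2 → posterior Dirichlet(17/4, 7/3, 13/4, 9/2, 14/3)
obs 7: x=1 → posterior Dirichlet(17/4, 10/3, 13/4, 9/2, 14/3)
obs 8: x=3 → posterior Dirichlet(17/4, 10/3, 13/4, 11/2, 14/3)
obs 9: x=4 → posterior Dirichlet(17/4, 10/3, 13/4, 11/2, 17/3)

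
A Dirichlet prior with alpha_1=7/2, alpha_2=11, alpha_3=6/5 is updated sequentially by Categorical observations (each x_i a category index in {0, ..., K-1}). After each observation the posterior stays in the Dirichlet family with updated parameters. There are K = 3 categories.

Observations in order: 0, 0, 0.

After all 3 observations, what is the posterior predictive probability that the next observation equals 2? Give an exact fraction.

obs 1: x=0 → posterior Dirichlet(9/2, 11, 6/5)
obs 2: x=0 → posterior Dirichlet(11/2, 11, 6/5)
obs 3: x=0 → posterior Dirichlet(13/2, 11, 6/5)

12/187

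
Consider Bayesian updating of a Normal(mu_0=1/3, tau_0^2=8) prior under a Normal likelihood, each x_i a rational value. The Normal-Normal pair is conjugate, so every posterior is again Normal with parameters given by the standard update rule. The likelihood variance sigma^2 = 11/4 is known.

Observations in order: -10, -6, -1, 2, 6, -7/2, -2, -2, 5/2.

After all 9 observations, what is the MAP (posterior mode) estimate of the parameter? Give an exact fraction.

obs 1: x=-10 → posterior Normal(-949/129, 88/43)
obs 2: x=-6 → posterior Normal(-61/9, 88/75)
obs 3: x=-1 → posterior Normal(-1621/321, 88/107)
obs 4: x=2 → posterior Normal(-1429/417, 88/139)
obs 5: x=6 → posterior Normal(-853/513, 88/171)
obs 6: x=-7/2 → posterior Normal(-41/21, 88/203)
obs 7: x=-2 → posterior Normal(-1381/705, 88/235)
obs 8: x=-2 → posterior Normal(-1573/801, 88/267)
obs 9: x=5/2 → posterior Normal(-1333/897, 88/299)

-1333/897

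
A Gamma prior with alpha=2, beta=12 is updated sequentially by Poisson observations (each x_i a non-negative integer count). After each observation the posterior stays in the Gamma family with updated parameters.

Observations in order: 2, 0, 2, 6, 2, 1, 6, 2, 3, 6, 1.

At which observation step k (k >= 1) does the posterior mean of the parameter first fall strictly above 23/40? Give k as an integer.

k = 4

obs 1: x=2 → posterior Gamma(4, 13)
obs 2: x=0 → posterior Gamma(4, 14)
obs 3: x=2 → posterior Gamma(6, 15)
obs 4: x=6 → posterior Gamma(12, 16)
obs 5: x=2 → posterior Gamma(14, 17)
obs 6: x=1 → posterior Gamma(15, 18)
obs 7: x=6 → posterior Gamma(21, 19)
obs 8: x=2 → posterior Gamma(23, 20)
obs 9: x=3 → posterior Gamma(26, 21)
obs 10: x=6 → posterior Gamma(32, 22)
obs 11: x=1 → posterior Gamma(33, 23)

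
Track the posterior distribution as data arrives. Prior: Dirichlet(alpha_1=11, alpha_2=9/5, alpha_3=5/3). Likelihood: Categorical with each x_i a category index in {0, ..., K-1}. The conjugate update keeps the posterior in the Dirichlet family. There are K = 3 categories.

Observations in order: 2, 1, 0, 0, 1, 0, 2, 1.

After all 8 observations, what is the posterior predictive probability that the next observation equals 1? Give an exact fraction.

obs 1: x=2 → posterior Dirichlet(11, 9/5, 8/3)
obs 2: x=1 → posterior Dirichlet(11, 14/5, 8/3)
obs 3: x=0 → posterior Dirichlet(12, 14/5, 8/3)
obs 4: x=0 → posterior Dirichlet(13, 14/5, 8/3)
obs 5: x=1 → posterior Dirichlet(13, 19/5, 8/3)
obs 6: x=0 → posterior Dirichlet(14, 19/5, 8/3)
obs 7: x=2 → posterior Dirichlet(14, 19/5, 11/3)
obs 8: x=1 → posterior Dirichlet(14, 24/5, 11/3)

72/337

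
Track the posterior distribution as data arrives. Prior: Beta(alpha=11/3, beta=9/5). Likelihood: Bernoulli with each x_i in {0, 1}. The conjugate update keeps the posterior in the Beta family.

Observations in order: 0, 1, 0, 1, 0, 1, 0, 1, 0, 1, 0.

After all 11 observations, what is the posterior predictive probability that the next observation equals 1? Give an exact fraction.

obs 1: x=0 → posterior Beta(11/3, 14/5)
obs 2: x=1 → posterior Beta(14/3, 14/5)
obs 3: x=0 → posterior Beta(14/3, 19/5)
obs 4: x=1 → posterior Beta(17/3, 19/5)
obs 5: x=0 → posterior Beta(17/3, 24/5)
obs 6: x=1 → posterior Beta(20/3, 24/5)
obs 7: x=0 → posterior Beta(20/3, 29/5)
obs 8: x=1 → posterior Beta(23/3, 29/5)
obs 9: x=0 → posterior Beta(23/3, 34/5)
obs 10: x=1 → posterior Beta(26/3, 34/5)
obs 11: x=0 → posterior Beta(26/3, 39/5)

10/19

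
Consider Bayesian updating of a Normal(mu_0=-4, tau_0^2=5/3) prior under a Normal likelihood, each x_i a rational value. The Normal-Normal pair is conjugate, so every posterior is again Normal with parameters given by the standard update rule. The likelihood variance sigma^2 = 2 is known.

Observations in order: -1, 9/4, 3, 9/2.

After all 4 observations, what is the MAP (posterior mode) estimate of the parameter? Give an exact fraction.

79/104

obs 1: x=-1 → posterior Normal(-29/11, 10/11)
obs 2: x=9/4 → posterior Normal(-71/64, 5/8)
obs 3: x=3 → posterior Normal(-11/84, 10/21)
obs 4: x=9/2 → posterior Normal(79/104, 5/13)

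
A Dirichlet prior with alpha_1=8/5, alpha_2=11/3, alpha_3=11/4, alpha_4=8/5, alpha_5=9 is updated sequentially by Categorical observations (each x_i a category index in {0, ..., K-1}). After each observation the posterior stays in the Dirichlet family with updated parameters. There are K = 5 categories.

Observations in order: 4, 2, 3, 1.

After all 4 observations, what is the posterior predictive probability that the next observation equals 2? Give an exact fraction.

obs 1: x=4 → posterior Dirichlet(8/5, 11/3, 11/4, 8/5, 10)
obs 2: x=2 → posterior Dirichlet(8/5, 11/3, 15/4, 8/5, 10)
obs 3: x=3 → posterior Dirichlet(8/5, 11/3, 15/4, 13/5, 10)
obs 4: x=1 → posterior Dirichlet(8/5, 14/3, 15/4, 13/5, 10)

225/1357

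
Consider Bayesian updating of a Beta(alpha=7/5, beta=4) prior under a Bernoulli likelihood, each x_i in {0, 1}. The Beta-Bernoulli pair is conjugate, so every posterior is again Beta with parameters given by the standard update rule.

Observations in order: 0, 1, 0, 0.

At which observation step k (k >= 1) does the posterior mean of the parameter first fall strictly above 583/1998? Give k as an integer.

k = 2

obs 1: x=0 → posterior Beta(7/5, 5)
obs 2: x=1 → posterior Beta(12/5, 5)
obs 3: x=0 → posterior Beta(12/5, 6)
obs 4: x=0 → posterior Beta(12/5, 7)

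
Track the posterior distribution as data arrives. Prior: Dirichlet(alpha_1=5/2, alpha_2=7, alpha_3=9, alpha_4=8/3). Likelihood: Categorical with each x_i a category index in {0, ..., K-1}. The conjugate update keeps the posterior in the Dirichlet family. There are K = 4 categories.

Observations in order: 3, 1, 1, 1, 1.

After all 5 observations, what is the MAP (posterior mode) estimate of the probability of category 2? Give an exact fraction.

48/133

obs 1: x=3 → posterior Dirichlet(5/2, 7, 9, 11/3)
obs 2: x=1 → posterior Dirichlet(5/2, 8, 9, 11/3)
obs 3: x=1 → posterior Dirichlet(5/2, 9, 9, 11/3)
obs 4: x=1 → posterior Dirichlet(5/2, 10, 9, 11/3)
obs 5: x=1 → posterior Dirichlet(5/2, 11, 9, 11/3)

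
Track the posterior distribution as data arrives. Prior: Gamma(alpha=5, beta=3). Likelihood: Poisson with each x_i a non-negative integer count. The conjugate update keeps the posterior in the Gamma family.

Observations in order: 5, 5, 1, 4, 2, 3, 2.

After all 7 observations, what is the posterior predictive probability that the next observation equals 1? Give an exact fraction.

obs 1: x=5 → posterior Gamma(10, 4)
obs 2: x=5 → posterior Gamma(15, 5)
obs 3: x=1 → posterior Gamma(16, 6)
obs 4: x=4 → posterior Gamma(20, 7)
obs 5: x=2 → posterior Gamma(22, 8)
obs 6: x=3 → posterior Gamma(25, 9)
obs 7: x=2 → posterior Gamma(27, 10)

27000000000000000000000000000/144209936106499234037676064081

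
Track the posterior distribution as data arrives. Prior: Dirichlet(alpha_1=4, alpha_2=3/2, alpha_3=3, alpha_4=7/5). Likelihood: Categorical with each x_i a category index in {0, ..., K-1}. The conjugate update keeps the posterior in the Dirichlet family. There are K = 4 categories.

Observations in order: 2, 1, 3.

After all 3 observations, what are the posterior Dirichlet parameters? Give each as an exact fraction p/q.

alpha_1=4, alpha_2=5/2, alpha_3=4, alpha_4=12/5

obs 1: x=2 → posterior Dirichlet(4, 3/2, 4, 7/5)
obs 2: x=1 → posterior Dirichlet(4, 5/2, 4, 7/5)
obs 3: x=3 → posterior Dirichlet(4, 5/2, 4, 12/5)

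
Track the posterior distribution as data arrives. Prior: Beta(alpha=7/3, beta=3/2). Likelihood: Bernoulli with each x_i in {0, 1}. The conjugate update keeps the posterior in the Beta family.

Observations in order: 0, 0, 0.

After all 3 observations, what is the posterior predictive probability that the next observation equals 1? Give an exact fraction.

obs 1: x=0 → posterior Beta(7/3, 5/2)
obs 2: x=0 → posterior Beta(7/3, 7/2)
obs 3: x=0 → posterior Beta(7/3, 9/2)

14/41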